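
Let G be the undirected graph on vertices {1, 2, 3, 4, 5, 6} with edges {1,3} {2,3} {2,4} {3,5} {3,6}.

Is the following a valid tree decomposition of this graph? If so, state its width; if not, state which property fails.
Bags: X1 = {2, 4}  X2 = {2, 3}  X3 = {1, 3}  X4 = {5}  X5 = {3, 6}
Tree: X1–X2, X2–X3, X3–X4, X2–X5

A tree decomposition must satisfy three properties: every vertex lies in some bag; for every edge, both endpoints lie together in some bag; and for every vertex, the bags containing it form a connected subtree. Here edge (3,5) lies in no bag, so the decomposition is invalid.

No — edge (3,5) lies in no bag.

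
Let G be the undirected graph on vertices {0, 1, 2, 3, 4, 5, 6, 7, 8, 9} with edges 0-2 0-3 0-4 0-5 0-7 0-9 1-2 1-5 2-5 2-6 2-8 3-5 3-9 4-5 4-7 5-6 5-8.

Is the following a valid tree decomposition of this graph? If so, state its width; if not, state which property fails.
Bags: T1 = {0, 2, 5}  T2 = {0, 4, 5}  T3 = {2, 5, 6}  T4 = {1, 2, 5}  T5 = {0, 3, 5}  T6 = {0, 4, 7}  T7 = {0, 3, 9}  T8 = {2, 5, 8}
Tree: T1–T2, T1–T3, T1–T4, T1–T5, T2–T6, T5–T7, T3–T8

Checking the three conditions: (i) the bags cover all of {0, 1, 2, 3, 4, 5, 6, 7, 8, 9}; (ii) for each edge, some bag contains both endpoints; (iii) the bags containing any fixed vertex form a subtree. All hold, so the decomposition is valid with width 3 − 1 = 2.

Yes; width 2.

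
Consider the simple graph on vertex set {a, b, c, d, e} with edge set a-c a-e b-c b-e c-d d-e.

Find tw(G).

A width-2 tree decomposition is:
Bags: B1 = {c, d, e}  B2 = {a, c, e}  B3 = {b, c, e}
Tree: B1–B2, B2–B3
The largest bag has 3 vertices, giving width 2; this decomposition certifies tw(G) ≤ 2. For the lower bound, G contains the cycle d–e–a–c–d, so G is not a forest; only forests have treewidth ≤ 1, hence tw(G) ≥ 2. The upper and lower bounds meet at 2, so that is the treewidth.

2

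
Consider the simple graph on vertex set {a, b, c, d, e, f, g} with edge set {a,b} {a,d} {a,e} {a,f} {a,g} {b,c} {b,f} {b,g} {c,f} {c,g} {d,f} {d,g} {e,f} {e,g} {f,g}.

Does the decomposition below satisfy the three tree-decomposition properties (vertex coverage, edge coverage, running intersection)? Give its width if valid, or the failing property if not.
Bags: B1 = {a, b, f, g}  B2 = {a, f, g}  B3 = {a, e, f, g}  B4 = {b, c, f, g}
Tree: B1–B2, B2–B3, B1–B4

A tree decomposition must satisfy three properties: every vertex lies in some bag; for every edge, both endpoints lie together in some bag; and for every vertex, the bags containing it form a connected subtree. Here vertex d appears in no bag, so the decomposition is invalid.

No — vertex d appears in no bag.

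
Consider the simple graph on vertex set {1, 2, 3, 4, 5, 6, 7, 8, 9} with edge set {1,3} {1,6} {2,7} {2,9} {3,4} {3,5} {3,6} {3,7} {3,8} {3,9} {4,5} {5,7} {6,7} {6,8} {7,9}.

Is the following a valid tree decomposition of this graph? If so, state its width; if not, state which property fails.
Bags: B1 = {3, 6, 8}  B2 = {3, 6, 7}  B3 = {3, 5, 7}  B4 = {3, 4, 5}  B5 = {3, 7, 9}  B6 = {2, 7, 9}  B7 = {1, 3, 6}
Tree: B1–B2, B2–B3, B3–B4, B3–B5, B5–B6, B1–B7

Yes; width 2.

Vertex coverage: the bags together contain {1, 2, 3, 4, 5, 6, 7, 8, 9}, the full vertex set. Edge coverage: each edge of G has both endpoints in at least one bag. Running intersection: for every vertex, the bags containing it form a connected subtree. All three properties hold, so this is a valid tree decomposition of width max|bag| − 1 = 2, and hence tw(G) ≤ 2.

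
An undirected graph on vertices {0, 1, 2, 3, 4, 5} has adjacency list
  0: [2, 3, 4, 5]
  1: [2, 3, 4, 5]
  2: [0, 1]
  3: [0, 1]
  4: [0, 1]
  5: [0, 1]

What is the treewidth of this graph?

2

A width-2 tree decomposition is:
Bags: B1 = {0, 1, 4}  B2 = {0, 1, 3}  B3 = {0, 1, 2}  B4 = {0, 1, 5}
Tree: B1–B2, B2–B3, B3–B4
The largest bag has 3 vertices, giving width 2; this decomposition certifies tw(G) ≤ 2. The edges 0–4–1–3–0 form a cycle, so G is not a tree and its treewidth is at least 2. The upper and lower bounds meet at 2, so that is the treewidth.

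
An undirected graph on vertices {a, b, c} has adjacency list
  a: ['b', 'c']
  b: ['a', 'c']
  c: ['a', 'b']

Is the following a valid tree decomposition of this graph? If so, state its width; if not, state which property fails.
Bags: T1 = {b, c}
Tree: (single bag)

No — vertex a appears in no bag.

A tree decomposition must satisfy three properties: every vertex lies in some bag; for every edge, both endpoints lie together in some bag; and for every vertex, the bags containing it form a connected subtree. Here vertex a appears in no bag, so the decomposition is invalid.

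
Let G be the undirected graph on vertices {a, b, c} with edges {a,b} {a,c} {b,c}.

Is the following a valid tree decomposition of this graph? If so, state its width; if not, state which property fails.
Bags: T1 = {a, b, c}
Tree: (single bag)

Yes; width 2.

Every vertex of G appears in some bag (union = {a, b, c}); every edge is covered by a bag; and for each vertex v the set of bags containing v is connected in the bag tree. The decomposition is therefore valid. The largest bag has 3 vertices, so the width is 2.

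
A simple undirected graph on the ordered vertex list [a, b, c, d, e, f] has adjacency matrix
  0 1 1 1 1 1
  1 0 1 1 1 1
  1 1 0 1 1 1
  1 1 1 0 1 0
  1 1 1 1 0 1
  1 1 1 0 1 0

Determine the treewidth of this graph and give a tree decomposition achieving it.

Treewidth 4.
Bags: B1 = {a, b, c, d, e}  B2 = {a, b, c, e, f}
Tree: B1–B2

Every bag has size at most 5, so the width is 5 − 1 = 4 and tw(G) ≤ 4. For the lower bound, the 5 vertices {a, b, c, d, e} are pairwise adjacent, and any tree decomposition puts a clique entirely inside one bag — forcing width ≥ 4. Combining the bounds, tw(G) = 4.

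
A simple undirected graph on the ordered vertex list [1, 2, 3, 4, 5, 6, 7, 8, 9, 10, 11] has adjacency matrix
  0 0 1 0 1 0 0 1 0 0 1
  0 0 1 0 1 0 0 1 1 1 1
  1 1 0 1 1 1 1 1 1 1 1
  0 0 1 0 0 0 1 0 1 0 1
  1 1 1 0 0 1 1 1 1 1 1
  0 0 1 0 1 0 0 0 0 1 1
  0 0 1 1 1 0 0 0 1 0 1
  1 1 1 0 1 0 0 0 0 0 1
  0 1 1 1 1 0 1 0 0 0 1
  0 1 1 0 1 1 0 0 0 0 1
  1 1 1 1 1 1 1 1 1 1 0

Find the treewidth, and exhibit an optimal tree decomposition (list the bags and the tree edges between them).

The largest bag has 5 vertices, giving width 4; this decomposition certifies tw(G) ≤ 4. Conversely, {3, 4, 7, 9, 11} is a clique of size 5, and the vertices of any clique must share a bag in every tree decomposition; so some bag has ≥ 5 vertices and tw(G) ≥ 4. Combining the bounds, tw(G) = 4.

Treewidth 4.
Bags: B1 = {2, 3, 5, 10, 11}  B2 = {2, 3, 5, 9, 11}  B3 = {2, 3, 5, 8, 11}  B4 = {3, 5, 6, 10, 11}  B5 = {3, 5, 7, 9, 11}  B6 = {3, 4, 7, 9, 11}  B7 = {1, 3, 5, 8, 11}
Tree: B1–B2, B1–B3, B1–B4, B2–B5, B5–B6, B3–B7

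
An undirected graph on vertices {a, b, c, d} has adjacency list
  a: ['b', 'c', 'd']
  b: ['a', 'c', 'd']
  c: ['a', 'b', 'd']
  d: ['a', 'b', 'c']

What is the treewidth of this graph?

3

A width-3 tree decomposition is:
Bags: B1 = {a, b, c, d}
Tree: (single bag)
With just one bag of size 4, the width is 4 − 1 = 3, so tw(G) ≤ 3. On the other hand G contains the 4-clique {a, b, c, d}. A clique must lie in a single bag of any decomposition, so no decomposition can have width below 3. The upper and lower bounds meet at 3, so that is the treewidth.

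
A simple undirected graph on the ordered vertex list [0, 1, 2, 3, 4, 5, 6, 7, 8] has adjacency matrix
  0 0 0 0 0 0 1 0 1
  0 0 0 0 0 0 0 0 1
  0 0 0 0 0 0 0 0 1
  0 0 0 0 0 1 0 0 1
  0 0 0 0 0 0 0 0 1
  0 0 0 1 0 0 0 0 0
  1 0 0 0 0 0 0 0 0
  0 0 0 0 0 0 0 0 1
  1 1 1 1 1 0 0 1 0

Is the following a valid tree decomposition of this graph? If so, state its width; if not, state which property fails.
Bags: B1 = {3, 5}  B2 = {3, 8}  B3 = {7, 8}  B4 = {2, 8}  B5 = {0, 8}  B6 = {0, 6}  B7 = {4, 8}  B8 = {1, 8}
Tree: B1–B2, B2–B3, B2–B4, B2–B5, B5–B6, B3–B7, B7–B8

Every vertex of G appears in some bag (union = {0, 1, 2, 3, 4, 5, 6, 7, 8}); every edge is covered by a bag; and for each vertex v the set of bags containing v is connected in the bag tree. The decomposition is therefore valid. The largest bag has 2 vertices, so the width is 1.

Yes; width 1.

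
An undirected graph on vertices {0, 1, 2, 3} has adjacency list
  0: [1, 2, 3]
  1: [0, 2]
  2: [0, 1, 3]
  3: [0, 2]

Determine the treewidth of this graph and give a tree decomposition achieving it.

Each bag holds 3 vertices, so the decomposition has width 2, which upper-bounds the treewidth. For the lower bound, the 3 vertices {0, 1, 2} are pairwise adjacent, and any tree decomposition puts a clique entirely inside one bag — forcing width ≥ 2. Therefore the treewidth is 2.

Treewidth 2.
Bags: B1 = {0, 2, 3}  B2 = {0, 1, 2}
Tree: B1–B2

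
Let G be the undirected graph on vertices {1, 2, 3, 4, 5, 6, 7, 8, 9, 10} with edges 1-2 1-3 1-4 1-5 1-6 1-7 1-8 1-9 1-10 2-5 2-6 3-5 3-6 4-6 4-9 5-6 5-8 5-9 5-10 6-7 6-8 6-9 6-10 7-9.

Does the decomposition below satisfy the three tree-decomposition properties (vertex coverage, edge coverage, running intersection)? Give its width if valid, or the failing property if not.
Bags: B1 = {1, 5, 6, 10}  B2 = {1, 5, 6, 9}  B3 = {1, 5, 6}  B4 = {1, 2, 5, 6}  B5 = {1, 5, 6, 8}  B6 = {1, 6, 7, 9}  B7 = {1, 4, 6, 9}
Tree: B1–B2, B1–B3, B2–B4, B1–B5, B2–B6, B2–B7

A tree decomposition must satisfy three properties: every vertex lies in some bag; for every edge, both endpoints lie together in some bag; and for every vertex, the bags containing it form a connected subtree. Here vertex 3 appears in no bag, so the decomposition is invalid.

No — vertex 3 appears in no bag.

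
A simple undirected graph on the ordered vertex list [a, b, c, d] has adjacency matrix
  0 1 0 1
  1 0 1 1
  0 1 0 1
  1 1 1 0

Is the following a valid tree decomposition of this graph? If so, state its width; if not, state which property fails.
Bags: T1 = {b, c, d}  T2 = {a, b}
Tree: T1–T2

A tree decomposition must satisfy three properties: every vertex lies in some bag; for every edge, both endpoints lie together in some bag; and for every vertex, the bags containing it form a connected subtree. Here edge (d,a) lies in no bag, so the decomposition is invalid.

No — edge (d,a) lies in no bag.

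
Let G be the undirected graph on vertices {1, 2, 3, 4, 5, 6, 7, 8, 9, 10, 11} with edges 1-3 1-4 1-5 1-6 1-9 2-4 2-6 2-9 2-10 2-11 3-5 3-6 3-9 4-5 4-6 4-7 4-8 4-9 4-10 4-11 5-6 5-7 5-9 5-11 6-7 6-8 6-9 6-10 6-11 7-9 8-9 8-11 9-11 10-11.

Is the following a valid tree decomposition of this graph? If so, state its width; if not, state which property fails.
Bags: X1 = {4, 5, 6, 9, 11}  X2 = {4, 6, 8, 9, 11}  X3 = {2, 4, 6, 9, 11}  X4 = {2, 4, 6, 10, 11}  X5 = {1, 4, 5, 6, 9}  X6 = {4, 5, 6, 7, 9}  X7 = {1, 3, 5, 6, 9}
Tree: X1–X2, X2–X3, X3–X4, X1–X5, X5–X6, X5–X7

Yes; width 4.

Every vertex of G appears in some bag (union = {1, 2, 3, 4, 5, 6, 7, 8, 9, 10, 11}); every edge is covered by a bag; and for each vertex v the set of bags containing v is connected in the bag tree. The decomposition is therefore valid. The largest bag has 5 vertices, so the width is 4.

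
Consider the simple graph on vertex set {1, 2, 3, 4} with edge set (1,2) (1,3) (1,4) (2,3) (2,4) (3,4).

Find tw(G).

3

A width-3 tree decomposition is:
Bags: B1 = {1, 2, 3, 4}
Tree: (single bag)
A single bag containing all 4 vertices is trivially a valid decomposition of width 3. On the other hand G contains the 4-clique {1, 2, 3, 4}. A clique must lie in a single bag of any decomposition, so no decomposition can have width below 3. Therefore the treewidth is 3.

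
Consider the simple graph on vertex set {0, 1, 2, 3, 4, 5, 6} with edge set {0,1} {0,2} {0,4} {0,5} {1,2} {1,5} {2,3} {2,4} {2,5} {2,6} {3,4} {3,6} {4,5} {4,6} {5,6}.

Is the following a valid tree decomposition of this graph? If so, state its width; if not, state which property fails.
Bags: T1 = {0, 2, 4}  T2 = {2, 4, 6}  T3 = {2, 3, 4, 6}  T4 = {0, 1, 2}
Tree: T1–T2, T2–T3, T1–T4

A tree decomposition must satisfy three properties: every vertex lies in some bag; for every edge, both endpoints lie together in some bag; and for every vertex, the bags containing it form a connected subtree. Here vertex 5 appears in no bag, so the decomposition is invalid.

No — vertex 5 appears in no bag.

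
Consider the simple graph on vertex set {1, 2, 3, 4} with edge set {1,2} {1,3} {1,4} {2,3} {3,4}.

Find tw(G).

2

A width-2 tree decomposition is:
Bags: B1 = {1, 3, 4}  B2 = {1, 2, 3}
Tree: B1–B2
Each bag holds 3 vertices, so the decomposition has width 2, which upper-bounds the treewidth. Conversely, {1, 2, 3} is a clique of size 3, and the vertices of any clique must share a bag in every tree decomposition; so some bag has ≥ 3 vertices and tw(G) ≥ 2. Hence tw(G) = 2 exactly.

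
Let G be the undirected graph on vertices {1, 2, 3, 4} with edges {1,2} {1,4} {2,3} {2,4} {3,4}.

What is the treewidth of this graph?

A width-2 tree decomposition is:
Bags: B1 = {1, 2, 4}  B2 = {2, 3, 4}
Tree: B1–B2
The largest bag has 3 vertices, giving width 2; this decomposition certifies tw(G) ≤ 2. Conversely, {1, 2, 4} is a clique of size 3, and the vertices of any clique must share a bag in every tree decomposition; so some bag has ≥ 3 vertices and tw(G) ≥ 2. The upper and lower bounds meet at 2, so that is the treewidth.

2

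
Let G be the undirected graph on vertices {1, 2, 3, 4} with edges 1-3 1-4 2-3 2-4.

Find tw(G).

2

A width-2 tree decomposition is:
Bags: B1 = {2, 3, 4}  B2 = {1, 3, 4}
Tree: B1–B2
The largest bag has 3 vertices, giving width 2; this decomposition certifies tw(G) ≤ 2. Since 4–2–3–1–4 is a cycle in G, G is not acyclic. Forests are exactly the graphs of treewidth ≤ 1, so tw(G) ≥ 2. Therefore the treewidth is 2.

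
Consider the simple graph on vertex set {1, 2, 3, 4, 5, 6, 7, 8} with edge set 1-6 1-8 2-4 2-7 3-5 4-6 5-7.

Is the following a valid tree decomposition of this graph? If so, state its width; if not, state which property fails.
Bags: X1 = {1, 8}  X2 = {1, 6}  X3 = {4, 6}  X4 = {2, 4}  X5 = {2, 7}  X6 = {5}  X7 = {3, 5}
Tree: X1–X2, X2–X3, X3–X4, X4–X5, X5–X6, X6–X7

A tree decomposition must satisfy three properties: every vertex lies in some bag; for every edge, both endpoints lie together in some bag; and for every vertex, the bags containing it form a connected subtree. Here edge (7,5) lies in no bag, so the decomposition is invalid.

No — edge (7,5) lies in no bag.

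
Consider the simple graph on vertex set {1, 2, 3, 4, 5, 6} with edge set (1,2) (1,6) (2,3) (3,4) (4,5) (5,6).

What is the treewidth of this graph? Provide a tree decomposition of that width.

Each bag holds 3 vertices, so the decomposition has width 2, which upper-bounds the treewidth. Since 5–4–3–2–1–6–5 is a cycle in G, G is not acyclic. Forests are exactly the graphs of treewidth ≤ 1, so tw(G) ≥ 2. The upper and lower bounds meet at 2, so that is the treewidth.

Treewidth 2.
Bags: B1 = {3, 4, 5}  B2 = {2, 3, 5}  B3 = {1, 2, 5}  B4 = {1, 5, 6}
Tree: B1–B2, B2–B3, B3–B4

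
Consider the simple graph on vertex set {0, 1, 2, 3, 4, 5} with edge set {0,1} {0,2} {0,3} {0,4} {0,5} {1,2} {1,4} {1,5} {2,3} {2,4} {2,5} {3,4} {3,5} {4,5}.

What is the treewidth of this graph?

4

A width-4 tree decomposition is:
Bags: B1 = {0, 2, 3, 4, 5}  B2 = {0, 1, 2, 4, 5}
Tree: B1–B2
Each bag holds 5 vertices, so the decomposition has width 4, which upper-bounds the treewidth. On the other hand G contains the 5-clique {0, 1, 2, 4, 5}. A clique must lie in a single bag of any decomposition, so no decomposition can have width below 4. Therefore the treewidth is 4.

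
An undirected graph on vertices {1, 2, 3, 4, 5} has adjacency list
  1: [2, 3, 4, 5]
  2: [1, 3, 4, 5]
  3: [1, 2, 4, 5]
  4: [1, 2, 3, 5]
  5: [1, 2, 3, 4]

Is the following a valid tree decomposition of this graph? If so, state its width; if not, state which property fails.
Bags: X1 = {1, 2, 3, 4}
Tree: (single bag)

No — vertex 5 appears in no bag.

A tree decomposition must satisfy three properties: every vertex lies in some bag; for every edge, both endpoints lie together in some bag; and for every vertex, the bags containing it form a connected subtree. Here vertex 5 appears in no bag, so the decomposition is invalid.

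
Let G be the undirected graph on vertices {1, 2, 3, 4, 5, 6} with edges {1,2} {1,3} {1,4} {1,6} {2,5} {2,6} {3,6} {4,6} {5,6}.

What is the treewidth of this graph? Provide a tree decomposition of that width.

Treewidth 2.
Bags: B1 = {2, 5, 6}  B2 = {1, 2, 6}  B3 = {1, 3, 6}  B4 = {1, 4, 6}
Tree: B1–B2, B2–B3, B3–B4

Every bag has size at most 3, so the width is 3 − 1 = 2 and tw(G) ≤ 2. Conversely, {1, 2, 6} is a clique of size 3, and the vertices of any clique must share a bag in every tree decomposition; so some bag has ≥ 3 vertices and tw(G) ≥ 2. Therefore the treewidth is 2.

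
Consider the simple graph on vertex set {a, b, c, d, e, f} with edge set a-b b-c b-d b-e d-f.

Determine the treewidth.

A width-1 tree decomposition is:
Bags: B1 = {b, d}  B2 = {d, f}  B3 = {a, b}  B4 = {b, e}  B5 = {b, c}
Tree: B1–B2, B1–B3, B3–B4, B1–B5
The largest bag has 2 vertices, giving width 1; this decomposition certifies tw(G) ≤ 1. Since G has at least one edge (e.g. d–b), it is not an edgeless graph, so tw(G) ≥ 1. Therefore the treewidth is 1.

1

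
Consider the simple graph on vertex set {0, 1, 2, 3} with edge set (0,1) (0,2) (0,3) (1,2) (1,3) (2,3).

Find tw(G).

3

A width-3 tree decomposition is:
Bags: B1 = {0, 1, 2, 3}
Tree: (single bag)
With just one bag of size 4, the width is 4 − 1 = 3, so tw(G) ≤ 3. Conversely, {0, 1, 2, 3} is a clique of size 4, and the vertices of any clique must share a bag in every tree decomposition; so some bag has ≥ 4 vertices and tw(G) ≥ 3. Therefore the treewidth is 3.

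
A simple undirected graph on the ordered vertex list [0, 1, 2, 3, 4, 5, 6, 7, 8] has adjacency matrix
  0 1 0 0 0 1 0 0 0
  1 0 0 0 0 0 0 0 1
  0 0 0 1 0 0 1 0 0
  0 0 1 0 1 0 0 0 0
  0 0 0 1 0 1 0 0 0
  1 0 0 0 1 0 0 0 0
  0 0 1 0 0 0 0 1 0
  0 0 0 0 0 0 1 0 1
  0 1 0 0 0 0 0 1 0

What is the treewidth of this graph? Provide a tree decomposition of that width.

Treewidth 2.
One such decomposition:
Bags: B1 = {0, 1, 8}  B2 = {0, 5, 8}  B3 = {4, 5, 8}  B4 = {3, 4, 8}  B5 = {2, 3, 8}  B6 = {2, 6, 8}  B7 = {6, 7, 8}
Tree: B1–B2, B2–B3, B3–B4, B4–B5, B5–B6, B6–B7

Each bag holds 3 vertices, so the decomposition has width 2, which upper-bounds the treewidth. For the lower bound, G contains the cycle 8–1–0–5–4–3–2–6–7–8, so G is not a forest; only forests have treewidth ≤ 1, hence tw(G) ≥ 2. Combining the bounds, tw(G) = 2.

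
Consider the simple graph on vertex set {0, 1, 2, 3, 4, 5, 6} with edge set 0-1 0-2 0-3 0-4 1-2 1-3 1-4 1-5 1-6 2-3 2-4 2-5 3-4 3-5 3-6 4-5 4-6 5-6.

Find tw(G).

A width-4 tree decomposition is:
Bags: B1 = {1, 2, 3, 4, 5}  B2 = {1, 3, 4, 5, 6}  B3 = {0, 1, 2, 3, 4}
Tree: B1–B2, B1–B3
Each bag holds 5 vertices, so the decomposition has width 4, which upper-bounds the treewidth. On the other hand G contains the 5-clique {0, 1, 2, 3, 4}. A clique must lie in a single bag of any decomposition, so no decomposition can have width below 4. Therefore the treewidth is 4.

4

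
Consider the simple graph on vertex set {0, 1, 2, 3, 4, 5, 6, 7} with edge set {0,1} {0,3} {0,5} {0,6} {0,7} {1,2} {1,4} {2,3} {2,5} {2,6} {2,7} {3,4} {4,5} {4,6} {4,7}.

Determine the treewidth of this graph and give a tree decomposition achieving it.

Treewidth 3.
One optimal decomposition is:
Bags: B1 = {0, 1, 2, 4}  B2 = {0, 2, 4, 7}  B3 = {0, 2, 4, 6}  B4 = {0, 2, 3, 4}  B5 = {0, 2, 4, 5}
Tree: B1–B2, B2–B3, B3–B4, B4–B5

Each bag holds 4 vertices, so the decomposition has width 3, which upper-bounds the treewidth. For the lower bound: the 4 vertex sets {1,2}, {4,7}, {0}, {6} are disjoint, each induces a connected subgraph, and every pair is joined by at least one edge of G. Contracting each set to a single vertex therefore yields K_{4} as a minor, and since treewidth is minor-monotone, tw(G) ≥ tw(K_{4}) = 3. Combining the bounds, tw(G) = 3.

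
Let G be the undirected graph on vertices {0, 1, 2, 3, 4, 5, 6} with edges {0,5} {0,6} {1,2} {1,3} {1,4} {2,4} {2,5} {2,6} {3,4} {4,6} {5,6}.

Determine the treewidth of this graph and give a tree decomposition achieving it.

Treewidth 2.
One such decomposition:
Bags: B1 = {1, 2, 4}  B2 = {2, 4, 6}  B3 = {2, 5, 6}  B4 = {1, 3, 4}  B5 = {0, 5, 6}
Tree: B1–B2, B2–B3, B1–B4, B3–B5

The largest bag has 3 vertices, giving width 2; this decomposition certifies tw(G) ≤ 2. On the other hand G contains the 3-clique {0, 5, 6}. A clique must lie in a single bag of any decomposition, so no decomposition can have width below 2. The upper and lower bounds meet at 2, so that is the treewidth.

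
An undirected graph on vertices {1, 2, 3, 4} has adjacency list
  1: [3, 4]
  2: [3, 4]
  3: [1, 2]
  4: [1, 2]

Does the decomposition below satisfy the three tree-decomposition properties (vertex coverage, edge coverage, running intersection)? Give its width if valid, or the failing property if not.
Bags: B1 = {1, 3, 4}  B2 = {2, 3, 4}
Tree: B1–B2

Yes; width 2.

Checking the three conditions: (i) the bags cover all of {1, 2, 3, 4}; (ii) for each edge, some bag contains both endpoints; (iii) the bags containing any fixed vertex form a subtree. All hold, so the decomposition is valid with width 3 − 1 = 2.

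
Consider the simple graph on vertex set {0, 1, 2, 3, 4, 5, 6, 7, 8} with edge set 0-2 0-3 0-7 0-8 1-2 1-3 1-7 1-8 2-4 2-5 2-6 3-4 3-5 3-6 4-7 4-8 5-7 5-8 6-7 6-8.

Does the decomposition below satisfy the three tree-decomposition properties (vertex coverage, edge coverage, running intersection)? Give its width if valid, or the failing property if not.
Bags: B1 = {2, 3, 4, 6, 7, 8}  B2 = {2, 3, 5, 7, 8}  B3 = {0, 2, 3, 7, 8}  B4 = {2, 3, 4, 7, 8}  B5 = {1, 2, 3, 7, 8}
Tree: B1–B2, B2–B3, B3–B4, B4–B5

No — bags containing vertex 4 are not connected in the tree.

A tree decomposition must satisfy three properties: every vertex lies in some bag; for every edge, both endpoints lie together in some bag; and for every vertex, the bags containing it form a connected subtree. Here bags containing vertex 4 are not connected in the tree, so the decomposition is invalid.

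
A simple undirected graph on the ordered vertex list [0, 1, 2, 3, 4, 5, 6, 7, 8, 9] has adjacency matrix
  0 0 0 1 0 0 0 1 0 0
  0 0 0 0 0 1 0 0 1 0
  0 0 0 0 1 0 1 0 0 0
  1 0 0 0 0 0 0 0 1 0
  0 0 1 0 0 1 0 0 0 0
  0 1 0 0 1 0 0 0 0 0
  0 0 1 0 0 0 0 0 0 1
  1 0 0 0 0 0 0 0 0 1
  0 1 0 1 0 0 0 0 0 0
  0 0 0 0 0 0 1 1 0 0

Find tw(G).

A width-2 tree decomposition is:
Bags: B1 = {0, 3, 8}  B2 = {0, 1, 8}  B3 = {0, 1, 5}  B4 = {0, 4, 5}  B5 = {0, 2, 4}  B6 = {0, 2, 6}  B7 = {0, 6, 9}  B8 = {0, 7, 9}
Tree: B1–B2, B2–B3, B3–B4, B4–B5, B5–B6, B6–B7, B7–B8
Each bag holds 3 vertices, so the decomposition has width 2, which upper-bounds the treewidth. For the lower bound, G contains the cycle 0–3–8–1–5–4–2–6–9–7–0, so G is not a forest; only forests have treewidth ≤ 1, hence tw(G) ≥ 2. Combining the bounds, tw(G) = 2.

2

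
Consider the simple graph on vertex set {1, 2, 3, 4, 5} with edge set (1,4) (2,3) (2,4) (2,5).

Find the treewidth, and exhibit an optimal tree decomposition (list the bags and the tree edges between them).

Each bag holds 2 vertices, so the decomposition has width 1, which upper-bounds the treewidth. Any graph with an edge has treewidth ≥ 1, and G has the edge 4–1. The upper and lower bounds meet at 1, so that is the treewidth.

Treewidth 1.
One optimal decomposition is:
Bags: B1 = {1, 4}  B2 = {2, 4}  B3 = {2, 5}  B4 = {2, 3}
Tree: B1–B2, B2–B3, B2–B4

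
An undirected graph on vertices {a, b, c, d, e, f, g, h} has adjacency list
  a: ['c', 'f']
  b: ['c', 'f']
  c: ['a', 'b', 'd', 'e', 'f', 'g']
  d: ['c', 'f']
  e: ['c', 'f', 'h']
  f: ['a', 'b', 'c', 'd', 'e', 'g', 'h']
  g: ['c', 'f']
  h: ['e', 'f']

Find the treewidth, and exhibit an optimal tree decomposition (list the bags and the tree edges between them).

Treewidth 2.
One optimal decomposition is:
Bags: B1 = {b, c, f}  B2 = {a, c, f}  B3 = {c, f, g}  B4 = {c, d, f}  B5 = {c, e, f}  B6 = {e, f, h}
Tree: B1–B2, B1–B3, B2–B4, B1–B5, B5–B6

Every bag has size at most 3, so the width is 3 − 1 = 2 and tw(G) ≤ 2. Conversely, {e, f, h} is a clique of size 3, and the vertices of any clique must share a bag in every tree decomposition; so some bag has ≥ 3 vertices and tw(G) ≥ 2. Combining the bounds, tw(G) = 2.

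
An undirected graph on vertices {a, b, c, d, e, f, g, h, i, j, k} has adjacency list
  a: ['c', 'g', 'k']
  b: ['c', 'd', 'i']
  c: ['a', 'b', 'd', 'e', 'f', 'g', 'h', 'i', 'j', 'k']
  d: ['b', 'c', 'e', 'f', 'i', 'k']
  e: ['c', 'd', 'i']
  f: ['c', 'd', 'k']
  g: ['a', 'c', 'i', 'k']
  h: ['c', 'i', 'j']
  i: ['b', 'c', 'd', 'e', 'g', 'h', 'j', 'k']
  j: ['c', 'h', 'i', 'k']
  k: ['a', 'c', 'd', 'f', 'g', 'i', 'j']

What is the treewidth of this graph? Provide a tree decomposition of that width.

Treewidth 3.
One such decomposition:
Bags: B1 = {c, g, i, k}  B2 = {c, d, i, k}  B3 = {c, i, j, k}  B4 = {c, d, f, k}  B5 = {c, h, i, j}  B6 = {b, c, d, i}  B7 = {a, c, g, k}  B8 = {c, d, e, i}
Tree: B1–B2, B2–B3, B2–B4, B3–B5, B2–B6, B1–B7, B2–B8

Every bag has size at most 4, so the width is 4 − 1 = 3 and tw(G) ≤ 3. Conversely, {a, c, g, k} is a clique of size 4, and the vertices of any clique must share a bag in every tree decomposition; so some bag has ≥ 4 vertices and tw(G) ≥ 3. Combining the bounds, tw(G) = 3.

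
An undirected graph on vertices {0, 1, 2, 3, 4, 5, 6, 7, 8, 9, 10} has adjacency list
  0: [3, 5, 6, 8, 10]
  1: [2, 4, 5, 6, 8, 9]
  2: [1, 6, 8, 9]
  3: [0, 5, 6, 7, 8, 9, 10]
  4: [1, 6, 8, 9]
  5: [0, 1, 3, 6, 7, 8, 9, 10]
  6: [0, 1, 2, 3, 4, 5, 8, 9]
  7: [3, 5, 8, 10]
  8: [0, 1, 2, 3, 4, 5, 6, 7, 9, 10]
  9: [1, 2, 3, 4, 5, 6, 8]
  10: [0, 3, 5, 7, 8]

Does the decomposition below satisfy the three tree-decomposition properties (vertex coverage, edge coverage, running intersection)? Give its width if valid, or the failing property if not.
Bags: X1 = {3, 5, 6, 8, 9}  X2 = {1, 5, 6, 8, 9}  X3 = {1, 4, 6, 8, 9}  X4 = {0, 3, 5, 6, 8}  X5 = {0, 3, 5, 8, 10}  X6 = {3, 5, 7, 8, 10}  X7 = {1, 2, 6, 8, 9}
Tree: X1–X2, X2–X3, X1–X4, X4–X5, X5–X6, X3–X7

Yes; width 4.

Checking the three conditions: (i) the bags cover all of {0, 1, 2, 3, 4, 5, 6, 7, 8, 9, 10}; (ii) for each edge, some bag contains both endpoints; (iii) the bags containing any fixed vertex form a subtree. All hold, so the decomposition is valid with width 5 − 1 = 4.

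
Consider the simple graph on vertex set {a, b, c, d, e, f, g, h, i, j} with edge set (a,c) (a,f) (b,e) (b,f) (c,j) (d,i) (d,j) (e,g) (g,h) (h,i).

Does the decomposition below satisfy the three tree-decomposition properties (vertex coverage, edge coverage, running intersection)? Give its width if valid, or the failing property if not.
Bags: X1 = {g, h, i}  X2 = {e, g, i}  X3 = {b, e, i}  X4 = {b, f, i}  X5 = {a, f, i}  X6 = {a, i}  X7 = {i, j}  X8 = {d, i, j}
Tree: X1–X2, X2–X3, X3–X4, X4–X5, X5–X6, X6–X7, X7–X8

A tree decomposition must satisfy three properties: every vertex lies in some bag; for every edge, both endpoints lie together in some bag; and for every vertex, the bags containing it form a connected subtree. Here vertex c appears in no bag, so the decomposition is invalid.

No — vertex c appears in no bag.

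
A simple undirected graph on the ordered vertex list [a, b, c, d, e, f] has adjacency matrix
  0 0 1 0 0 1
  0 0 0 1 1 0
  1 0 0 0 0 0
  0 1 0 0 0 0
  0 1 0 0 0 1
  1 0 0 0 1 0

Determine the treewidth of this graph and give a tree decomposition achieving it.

Treewidth 1.
Bags: B1 = {a, c}  B2 = {a, f}  B3 = {e, f}  B4 = {b, e}  B5 = {b, d}
Tree: B1–B2, B2–B3, B3–B4, B4–B5

Each bag holds 2 vertices, so the decomposition has width 1, which upper-bounds the treewidth. Since G has at least one edge (e.g. c–a), it is not an edgeless graph, so tw(G) ≥ 1. Therefore the treewidth is 1.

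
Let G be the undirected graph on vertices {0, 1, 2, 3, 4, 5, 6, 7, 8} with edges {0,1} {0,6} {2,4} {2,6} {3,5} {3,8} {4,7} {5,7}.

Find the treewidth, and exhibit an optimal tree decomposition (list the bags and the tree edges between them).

Each bag holds 2 vertices, so the decomposition has width 1, which upper-bounds the treewidth. Since G has at least one edge (e.g. 1–0), it is not an edgeless graph, so tw(G) ≥ 1. Therefore the treewidth is 1.

Treewidth 1.
One optimal decomposition is:
Bags: B1 = {0, 1}  B2 = {0, 6}  B3 = {2, 6}  B4 = {2, 4}  B5 = {4, 7}  B6 = {5, 7}  B7 = {3, 5}  B8 = {3, 8}
Tree: B1–B2, B2–B3, B3–B4, B4–B5, B5–B6, B6–B7, B7–B8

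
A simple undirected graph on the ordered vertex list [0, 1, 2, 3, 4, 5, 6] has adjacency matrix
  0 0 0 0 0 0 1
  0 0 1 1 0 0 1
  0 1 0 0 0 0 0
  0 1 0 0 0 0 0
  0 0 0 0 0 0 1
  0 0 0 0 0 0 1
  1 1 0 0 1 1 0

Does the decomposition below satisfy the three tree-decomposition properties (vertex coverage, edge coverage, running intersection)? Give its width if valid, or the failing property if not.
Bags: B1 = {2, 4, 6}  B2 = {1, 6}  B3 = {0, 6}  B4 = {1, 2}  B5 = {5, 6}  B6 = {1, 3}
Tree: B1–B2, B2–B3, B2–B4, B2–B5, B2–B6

A tree decomposition must satisfy three properties: every vertex lies in some bag; for every edge, both endpoints lie together in some bag; and for every vertex, the bags containing it form a connected subtree. Here bags containing vertex 2 are not connected in the tree, so the decomposition is invalid.

No — bags containing vertex 2 are not connected in the tree.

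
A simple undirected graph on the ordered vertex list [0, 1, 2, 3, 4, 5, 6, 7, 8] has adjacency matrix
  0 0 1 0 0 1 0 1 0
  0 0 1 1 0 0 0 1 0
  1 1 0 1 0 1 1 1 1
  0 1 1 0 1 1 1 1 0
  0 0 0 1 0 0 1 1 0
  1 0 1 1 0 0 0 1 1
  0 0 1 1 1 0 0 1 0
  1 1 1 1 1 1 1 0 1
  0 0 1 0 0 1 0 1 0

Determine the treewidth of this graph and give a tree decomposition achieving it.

Treewidth 3.
Bags: B1 = {0, 2, 5, 7}  B2 = {2, 3, 5, 7}  B3 = {2, 3, 6, 7}  B4 = {3, 4, 6, 7}  B5 = {1, 2, 3, 7}  B6 = {2, 5, 7, 8}
Tree: B1–B2, B2–B3, B3–B4, B2–B5, B2–B6

Each bag holds 4 vertices, so the decomposition has width 3, which upper-bounds the treewidth. For the lower bound, the 4 vertices {0, 2, 5, 7} are pairwise adjacent, and any tree decomposition puts a clique entirely inside one bag — forcing width ≥ 3. Combining the bounds, tw(G) = 3.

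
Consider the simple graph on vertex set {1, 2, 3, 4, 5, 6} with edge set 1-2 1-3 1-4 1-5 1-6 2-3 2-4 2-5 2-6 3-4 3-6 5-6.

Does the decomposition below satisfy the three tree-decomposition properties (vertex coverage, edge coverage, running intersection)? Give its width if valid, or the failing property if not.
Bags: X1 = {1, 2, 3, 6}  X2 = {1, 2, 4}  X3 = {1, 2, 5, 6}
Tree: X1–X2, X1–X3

No — edge (3,4) lies in no bag.

A tree decomposition must satisfy three properties: every vertex lies in some bag; for every edge, both endpoints lie together in some bag; and for every vertex, the bags containing it form a connected subtree. Here edge (3,4) lies in no bag, so the decomposition is invalid.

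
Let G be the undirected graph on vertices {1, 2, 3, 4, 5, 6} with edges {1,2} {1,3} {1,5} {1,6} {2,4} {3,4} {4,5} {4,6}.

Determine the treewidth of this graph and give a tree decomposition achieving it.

The largest bag has 3 vertices, giving width 2; this decomposition certifies tw(G) ≤ 2. The edges 1–3–4–2–1 form a cycle, so G is not a tree and its treewidth is at least 2. Therefore the treewidth is 2.

Treewidth 2.
One such decomposition:
Bags: B1 = {1, 3, 4}  B2 = {1, 2, 4}  B3 = {1, 4, 6}  B4 = {1, 4, 5}
Tree: B1–B2, B2–B3, B3–B4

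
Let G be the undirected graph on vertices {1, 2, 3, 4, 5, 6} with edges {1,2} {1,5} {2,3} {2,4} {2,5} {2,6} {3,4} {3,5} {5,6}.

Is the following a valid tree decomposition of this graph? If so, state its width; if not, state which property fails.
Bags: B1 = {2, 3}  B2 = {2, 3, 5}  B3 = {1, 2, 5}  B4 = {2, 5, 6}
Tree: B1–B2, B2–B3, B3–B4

A tree decomposition must satisfy three properties: every vertex lies in some bag; for every edge, both endpoints lie together in some bag; and for every vertex, the bags containing it form a connected subtree. Here vertex 4 appears in no bag, so the decomposition is invalid.

No — vertex 4 appears in no bag.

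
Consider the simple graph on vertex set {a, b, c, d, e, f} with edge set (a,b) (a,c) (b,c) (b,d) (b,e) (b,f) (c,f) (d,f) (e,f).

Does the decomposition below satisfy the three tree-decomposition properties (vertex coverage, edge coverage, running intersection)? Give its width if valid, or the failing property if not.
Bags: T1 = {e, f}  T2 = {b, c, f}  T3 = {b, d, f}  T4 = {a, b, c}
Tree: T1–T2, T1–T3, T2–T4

No — edge (b,e) lies in no bag.

A tree decomposition must satisfy three properties: every vertex lies in some bag; for every edge, both endpoints lie together in some bag; and for every vertex, the bags containing it form a connected subtree. Here edge (b,e) lies in no bag, so the decomposition is invalid.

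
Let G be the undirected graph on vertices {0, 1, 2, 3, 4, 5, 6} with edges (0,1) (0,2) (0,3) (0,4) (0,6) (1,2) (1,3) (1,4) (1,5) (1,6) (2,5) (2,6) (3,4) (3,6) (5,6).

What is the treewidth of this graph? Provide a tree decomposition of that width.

Treewidth 3.
One such decomposition:
Bags: B1 = {0, 1, 2, 6}  B2 = {0, 1, 3, 6}  B3 = {0, 1, 3, 4}  B4 = {1, 2, 5, 6}
Tree: B1–B2, B2–B3, B1–B4

Every bag has size at most 4, so the width is 4 − 1 = 3 and tw(G) ≤ 3. On the other hand G contains the 4-clique {0, 1, 2, 6}. A clique must lie in a single bag of any decomposition, so no decomposition can have width below 3. Therefore the treewidth is 3.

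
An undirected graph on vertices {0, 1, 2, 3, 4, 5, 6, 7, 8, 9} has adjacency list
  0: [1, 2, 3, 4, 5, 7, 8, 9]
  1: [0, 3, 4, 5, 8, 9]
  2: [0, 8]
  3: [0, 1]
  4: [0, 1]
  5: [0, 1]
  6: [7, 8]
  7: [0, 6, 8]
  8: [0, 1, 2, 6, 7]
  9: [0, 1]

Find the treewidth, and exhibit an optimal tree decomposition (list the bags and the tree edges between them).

Treewidth 2.
One optimal decomposition is:
Bags: B1 = {0, 7, 8}  B2 = {0, 1, 8}  B3 = {0, 1, 3}  B4 = {0, 1, 5}  B5 = {0, 1, 4}  B6 = {0, 1, 9}  B7 = {0, 2, 8}  B8 = {6, 7, 8}
Tree: B1–B2, B2–B3, B3–B4, B3–B5, B4–B6, B1–B7, B1–B8

The largest bag has 3 vertices, giving width 2; this decomposition certifies tw(G) ≤ 2. For the lower bound, the 3 vertices {0, 1, 3} are pairwise adjacent, and any tree decomposition puts a clique entirely inside one bag — forcing width ≥ 2. The upper and lower bounds meet at 2, so that is the treewidth.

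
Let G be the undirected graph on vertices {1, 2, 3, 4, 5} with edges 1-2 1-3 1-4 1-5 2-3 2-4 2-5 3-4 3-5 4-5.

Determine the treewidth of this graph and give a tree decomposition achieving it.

Treewidth 4.
Bags: B1 = {1, 2, 3, 4, 5}
Tree: (single bag)

A single bag containing all 5 vertices is trivially a valid decomposition of width 4. On the other hand G contains the 5-clique {1, 2, 3, 4, 5}. A clique must lie in a single bag of any decomposition, so no decomposition can have width below 4. Combining the bounds, tw(G) = 4.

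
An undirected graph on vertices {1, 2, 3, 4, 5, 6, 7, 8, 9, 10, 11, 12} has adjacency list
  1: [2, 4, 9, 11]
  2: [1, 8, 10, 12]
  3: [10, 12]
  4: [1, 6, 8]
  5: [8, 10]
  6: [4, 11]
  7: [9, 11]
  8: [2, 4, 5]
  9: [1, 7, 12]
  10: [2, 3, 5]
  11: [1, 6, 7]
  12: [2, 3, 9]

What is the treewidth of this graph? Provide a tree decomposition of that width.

Treewidth 3.
Bags: B1 = {3, 5, 10, 12}  B2 = {2, 5, 10, 12}  B3 = {2, 5, 8, 12}  B4 = {2, 8, 9, 12}  B5 = {1, 2, 8, 9}  B6 = {1, 4, 8, 9}  B7 = {1, 4, 7, 9}  B8 = {1, 4, 7, 11}  B9 = {4, 6, 7, 11}
Tree: B1–B2, B2–B3, B3–B4, B4–B5, B5–B6, B6–B7, B7–B8, B8–B9

Each bag holds 4 vertices, so the decomposition has width 3, which upper-bounds the treewidth. For the lower bound: the 4 vertex sets {3,5,10}, {12}, {2}, {1,4,8,9} are disjoint, each induces a connected subgraph, and every pair is joined by at least one edge of G. Contracting each set to a single vertex therefore yields K_{4} as a minor, and since treewidth is minor-monotone, tw(G) ≥ tw(K_{4}) = 3. Therefore the treewidth is 3.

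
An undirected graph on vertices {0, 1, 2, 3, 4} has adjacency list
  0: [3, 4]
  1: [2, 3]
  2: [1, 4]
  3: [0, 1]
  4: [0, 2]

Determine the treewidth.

A width-2 tree decomposition is:
Bags: B1 = {0, 3, 4}  B2 = {1, 3, 4}  B3 = {1, 2, 4}
Tree: B1–B2, B2–B3
Each bag holds 3 vertices, so the decomposition has width 2, which upper-bounds the treewidth. Since 4–0–3–1–2–4 is a cycle in G, G is not acyclic. Forests are exactly the graphs of treewidth ≤ 1, so tw(G) ≥ 2. Therefore the treewidth is 2.

2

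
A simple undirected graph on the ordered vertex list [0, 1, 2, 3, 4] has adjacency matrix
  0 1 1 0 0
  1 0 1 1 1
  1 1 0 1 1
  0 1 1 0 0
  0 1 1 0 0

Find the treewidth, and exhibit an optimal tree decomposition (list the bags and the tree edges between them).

Treewidth 2.
One such decomposition:
Bags: B1 = {1, 2, 3}  B2 = {1, 2, 4}  B3 = {0, 1, 2}
Tree: B1–B2, B2–B3

The largest bag has 3 vertices, giving width 2; this decomposition certifies tw(G) ≤ 2. On the other hand G contains the 3-clique {0, 1, 2}. A clique must lie in a single bag of any decomposition, so no decomposition can have width below 2. The upper and lower bounds meet at 2, so that is the treewidth.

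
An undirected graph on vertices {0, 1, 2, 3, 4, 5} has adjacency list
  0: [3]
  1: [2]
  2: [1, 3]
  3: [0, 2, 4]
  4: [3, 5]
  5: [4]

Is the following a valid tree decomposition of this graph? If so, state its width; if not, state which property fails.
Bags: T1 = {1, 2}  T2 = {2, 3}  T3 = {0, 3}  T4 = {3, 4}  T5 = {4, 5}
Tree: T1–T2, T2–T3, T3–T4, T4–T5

Every vertex of G appears in some bag (union = {0, 1, 2, 3, 4, 5}); every edge is covered by a bag; and for each vertex v the set of bags containing v is connected in the bag tree. The decomposition is therefore valid. The largest bag has 2 vertices, so the width is 1.

Yes; width 1.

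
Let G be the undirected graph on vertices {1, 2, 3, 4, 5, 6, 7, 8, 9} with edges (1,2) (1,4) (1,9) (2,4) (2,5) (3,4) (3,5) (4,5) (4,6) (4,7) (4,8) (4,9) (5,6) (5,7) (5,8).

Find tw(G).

A width-2 tree decomposition is:
Bags: B1 = {2, 4, 5}  B2 = {4, 5, 7}  B3 = {4, 5, 8}  B4 = {1, 2, 4}  B5 = {3, 4, 5}  B6 = {1, 4, 9}  B7 = {4, 5, 6}
Tree: B1–B2, B2–B3, B1–B4, B2–B5, B4–B6, B1–B7
The largest bag has 3 vertices, giving width 2; this decomposition certifies tw(G) ≤ 2. Conversely, {1, 4, 9} is a clique of size 3, and the vertices of any clique must share a bag in every tree decomposition; so some bag has ≥ 3 vertices and tw(G) ≥ 2. Therefore the treewidth is 2.

2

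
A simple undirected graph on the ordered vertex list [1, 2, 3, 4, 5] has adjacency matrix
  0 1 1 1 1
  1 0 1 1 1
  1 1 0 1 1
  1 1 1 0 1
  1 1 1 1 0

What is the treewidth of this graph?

4

A width-4 tree decomposition is:
Bags: B1 = {1, 2, 3, 4, 5}
Tree: (single bag)
With just one bag of size 5, the width is 5 − 1 = 4, so tw(G) ≤ 4. For the lower bound, the 5 vertices {1, 2, 3, 4, 5} are pairwise adjacent, and any tree decomposition puts a clique entirely inside one bag — forcing width ≥ 4. Combining the bounds, tw(G) = 4.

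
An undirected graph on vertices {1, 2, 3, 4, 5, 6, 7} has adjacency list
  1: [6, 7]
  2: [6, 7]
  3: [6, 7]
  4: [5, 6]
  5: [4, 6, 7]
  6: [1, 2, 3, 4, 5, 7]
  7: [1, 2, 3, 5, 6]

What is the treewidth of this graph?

2

A width-2 tree decomposition is:
Bags: B1 = {4, 5, 6}  B2 = {5, 6, 7}  B3 = {2, 6, 7}  B4 = {1, 6, 7}  B5 = {3, 6, 7}
Tree: B1–B2, B2–B3, B3–B4, B2–B5
Each bag holds 3 vertices, so the decomposition has width 2, which upper-bounds the treewidth. For the lower bound, the 3 vertices {4, 5, 6} are pairwise adjacent, and any tree decomposition puts a clique entirely inside one bag — forcing width ≥ 2. Therefore the treewidth is 2.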